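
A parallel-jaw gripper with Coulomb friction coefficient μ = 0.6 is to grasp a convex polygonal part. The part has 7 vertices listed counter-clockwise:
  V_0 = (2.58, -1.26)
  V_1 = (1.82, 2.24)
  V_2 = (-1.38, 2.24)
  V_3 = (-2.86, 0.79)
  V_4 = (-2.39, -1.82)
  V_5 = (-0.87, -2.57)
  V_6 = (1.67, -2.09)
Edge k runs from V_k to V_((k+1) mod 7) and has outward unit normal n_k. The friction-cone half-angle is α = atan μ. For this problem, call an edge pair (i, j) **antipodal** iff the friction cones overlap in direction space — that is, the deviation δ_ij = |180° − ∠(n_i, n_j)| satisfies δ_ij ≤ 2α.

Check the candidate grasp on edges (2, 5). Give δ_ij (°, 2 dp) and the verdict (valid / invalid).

δ = 33.71°, valid

α = atan 0.6 = 30.96°;  2α = 61.93°
edge 2: e_2 = (-1.48, -1.45);  n_2 = (-0.6998, +0.7143)
edge 5: e_5 = (+2.54, +0.48);  n_5 = (+0.1857, -0.9826)
∠(n_2, n_5) = 146.29°
δ = |180° − 146.29°| = 33.71°
33.71° ≤ 2α = 61.93°  →  valid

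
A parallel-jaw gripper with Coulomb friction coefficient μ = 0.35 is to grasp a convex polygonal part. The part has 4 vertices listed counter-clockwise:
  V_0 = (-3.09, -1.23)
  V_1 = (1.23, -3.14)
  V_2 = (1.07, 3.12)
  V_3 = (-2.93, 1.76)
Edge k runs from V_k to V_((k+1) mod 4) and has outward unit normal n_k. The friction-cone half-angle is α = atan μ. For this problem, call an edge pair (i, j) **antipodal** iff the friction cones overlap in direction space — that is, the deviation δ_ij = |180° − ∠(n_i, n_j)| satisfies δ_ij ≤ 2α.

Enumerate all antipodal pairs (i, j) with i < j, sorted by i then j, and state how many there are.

count = 1; pairs: (1,3)

α = atan 0.35 = 19.29°;  2α = 38.58°
n_0 = (-0.4044, -0.9146)
n_1 = (+0.9997, +0.0256)
n_2 = (-0.3219, +0.9468)
n_3 = (-0.9986, +0.0534)
  (0,1): δ = 64.68°  ·
  (0,2): δ = 42.63°  ·
  (0,3): δ = 110.79°  ·
  (1,2): δ = 72.69°  ·
  (1,3): δ = 4.53°  ✓
  (2,3): δ = 111.84°  ·
antipodal pairs: 1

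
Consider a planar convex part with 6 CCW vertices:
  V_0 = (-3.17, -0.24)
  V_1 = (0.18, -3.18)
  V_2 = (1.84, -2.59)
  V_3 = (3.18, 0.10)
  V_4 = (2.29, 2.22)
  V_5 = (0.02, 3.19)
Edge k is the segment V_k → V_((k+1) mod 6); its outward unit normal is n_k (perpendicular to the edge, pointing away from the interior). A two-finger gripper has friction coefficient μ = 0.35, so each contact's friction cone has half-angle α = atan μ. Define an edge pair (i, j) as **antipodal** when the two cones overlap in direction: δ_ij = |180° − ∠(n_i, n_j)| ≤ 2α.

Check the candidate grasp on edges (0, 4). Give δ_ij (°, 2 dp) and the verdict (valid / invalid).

δ = 18.13°, valid

α = atan 0.35 = 19.29°;  2α = 38.58°
edge 0: e_0 = (+3.35, -2.94);  n_0 = (-0.6596, -0.7516)
edge 4: e_4 = (-2.27, +0.97);  n_4 = (+0.3929, +0.9196)
∠(n_0, n_4) = 161.87°
δ = |180° − 161.87°| = 18.13°
18.13° ≤ 2α = 38.58°  →  valid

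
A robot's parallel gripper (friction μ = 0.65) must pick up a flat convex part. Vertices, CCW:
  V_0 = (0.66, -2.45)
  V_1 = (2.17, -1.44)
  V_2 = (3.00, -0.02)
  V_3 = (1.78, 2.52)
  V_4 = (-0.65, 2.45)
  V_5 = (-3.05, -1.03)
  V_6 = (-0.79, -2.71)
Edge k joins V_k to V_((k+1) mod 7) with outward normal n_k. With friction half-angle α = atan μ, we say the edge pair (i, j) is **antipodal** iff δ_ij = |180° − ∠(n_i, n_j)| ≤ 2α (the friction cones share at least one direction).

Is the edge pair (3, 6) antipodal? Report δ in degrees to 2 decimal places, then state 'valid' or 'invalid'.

α = atan 0.65 = 33.02°;  2α = 66.05°
edge 3: e_3 = (-2.43, -0.07);  n_3 = (-0.0288, +0.9996)
edge 6: e_6 = (+1.45, +0.26);  n_6 = (+0.1765, -0.9843)
∠(n_3, n_6) = 171.48°
δ = |180° − 171.48°| = 8.52°
8.52° ≤ 2α = 66.05°  →  valid

δ = 8.52°, valid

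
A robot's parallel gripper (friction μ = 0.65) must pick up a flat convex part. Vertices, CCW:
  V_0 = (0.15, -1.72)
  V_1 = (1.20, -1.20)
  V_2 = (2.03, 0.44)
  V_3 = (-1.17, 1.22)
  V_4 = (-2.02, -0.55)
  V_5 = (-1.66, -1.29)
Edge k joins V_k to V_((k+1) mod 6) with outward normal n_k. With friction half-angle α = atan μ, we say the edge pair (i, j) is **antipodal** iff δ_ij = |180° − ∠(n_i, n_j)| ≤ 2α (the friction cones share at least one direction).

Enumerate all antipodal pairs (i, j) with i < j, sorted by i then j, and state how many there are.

α = atan 0.65 = 33.02°;  2α = 66.05°
n_0 = (+0.4438, -0.8961)
n_1 = (+0.8922, -0.4516)
n_2 = (+0.2368, +0.9716)
n_3 = (-0.9014, +0.4329)
n_4 = (-0.8992, -0.4375)
n_5 = (-0.2311, -0.9729)
  (0,1): δ = 143.19°  ·
  (0,2): δ = 40.05°  ✓
  (0,3): δ = 38.00°  ✓
  (0,4): δ = 89.60°  ·
  (0,5): δ = 140.29°  ·
  (1,2): δ = 76.85°  ·
  (1,3): δ = 1.19°  ✓
  (1,4): δ = 52.79°  ✓
  (1,5): δ = 103.48°  ·
  (2,3): δ = 101.95°  ·
  (2,4): δ = 50.36°  ✓
  (2,5): δ = 0.33°  ✓
  (3,4): δ = 128.41°  ·
  (3,5): δ = 77.71°  ·
  (4,5): δ = 129.31°  ·
antipodal pairs: 6

count = 6; pairs: (0,2), (0,3), (1,3), (1,4), (2,4), (2,5)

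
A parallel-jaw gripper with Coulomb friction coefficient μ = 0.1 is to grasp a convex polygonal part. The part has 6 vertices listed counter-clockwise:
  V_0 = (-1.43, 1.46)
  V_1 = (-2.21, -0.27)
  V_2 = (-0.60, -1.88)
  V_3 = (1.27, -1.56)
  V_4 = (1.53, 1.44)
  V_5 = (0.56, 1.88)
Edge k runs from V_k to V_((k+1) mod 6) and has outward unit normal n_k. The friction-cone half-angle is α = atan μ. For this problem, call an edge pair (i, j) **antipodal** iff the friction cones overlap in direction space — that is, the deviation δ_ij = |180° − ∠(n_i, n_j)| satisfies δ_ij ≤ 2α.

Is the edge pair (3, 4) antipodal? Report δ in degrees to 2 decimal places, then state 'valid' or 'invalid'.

α = atan 0.1 = 5.71°;  2α = 11.42°
edge 3: e_3 = (+0.26, +3.00);  n_3 = (+0.9963, -0.0863)
edge 4: e_4 = (-0.97, +0.44);  n_4 = (+0.4131, +0.9107)
∠(n_3, n_4) = 70.55°
δ = |180° − 70.55°| = 109.45°
109.45° > 2α = 11.42°  →  invalid

δ = 109.45°, invalid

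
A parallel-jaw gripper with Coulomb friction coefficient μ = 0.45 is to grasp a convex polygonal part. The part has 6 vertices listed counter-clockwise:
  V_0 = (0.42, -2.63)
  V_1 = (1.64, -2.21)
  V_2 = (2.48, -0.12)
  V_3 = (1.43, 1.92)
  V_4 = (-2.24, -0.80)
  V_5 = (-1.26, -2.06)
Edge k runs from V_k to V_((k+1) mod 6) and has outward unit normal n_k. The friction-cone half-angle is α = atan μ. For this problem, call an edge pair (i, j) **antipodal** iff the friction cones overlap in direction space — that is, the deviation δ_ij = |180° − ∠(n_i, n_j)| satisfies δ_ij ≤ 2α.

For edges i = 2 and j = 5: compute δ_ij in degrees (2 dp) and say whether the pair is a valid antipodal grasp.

α = atan 0.45 = 24.23°;  2α = 48.46°
edge 2: e_2 = (-1.05, +2.04);  n_2 = (+0.8891, +0.4576)
edge 5: e_5 = (+1.68, -0.57);  n_5 = (-0.3213, -0.9470)
∠(n_2, n_5) = 135.98°
δ = |180° − 135.98°| = 44.02°
44.02° ≤ 2α = 48.46°  →  valid

δ = 44.02°, valid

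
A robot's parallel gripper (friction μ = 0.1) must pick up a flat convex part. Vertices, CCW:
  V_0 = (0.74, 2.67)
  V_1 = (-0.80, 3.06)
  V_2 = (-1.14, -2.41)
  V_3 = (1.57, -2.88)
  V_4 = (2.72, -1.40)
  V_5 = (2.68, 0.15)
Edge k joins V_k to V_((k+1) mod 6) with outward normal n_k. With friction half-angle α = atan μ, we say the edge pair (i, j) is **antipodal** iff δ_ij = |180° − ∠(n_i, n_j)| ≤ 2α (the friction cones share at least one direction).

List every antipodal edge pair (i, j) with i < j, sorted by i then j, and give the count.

α = atan 0.1 = 5.71°;  2α = 11.42°
n_0 = (+0.2455, +0.9694)
n_1 = (-0.9981, +0.0620)
n_2 = (-0.1709, -0.9853)
n_3 = (+0.7896, -0.6136)
n_4 = (+0.9997, +0.0258)
n_5 = (+0.7924, +0.6100)
  (0,1): δ = 79.35°  ·
  (0,2): δ = 4.37°  ✓
  (0,3): δ = 66.36°  ·
  (0,4): δ = 105.69°  ·
  (0,5): δ = 141.80°  ·
  (1,2): δ = 96.28°  ·
  (1,3): δ = 34.29°  ·
  (1,4): δ = 5.04°  ✓
  (1,5): δ = 41.15°  ·
  (2,3): δ = 118.01°  ·
  (2,4): δ = 78.68°  ·
  (2,5): δ = 42.57°  ·
  (3,4): δ = 140.67°  ·
  (3,5): δ = 104.56°  ·
  (4,5): δ = 143.89°  ·
antipodal pairs: 2

count = 2; pairs: (0,2), (1,4)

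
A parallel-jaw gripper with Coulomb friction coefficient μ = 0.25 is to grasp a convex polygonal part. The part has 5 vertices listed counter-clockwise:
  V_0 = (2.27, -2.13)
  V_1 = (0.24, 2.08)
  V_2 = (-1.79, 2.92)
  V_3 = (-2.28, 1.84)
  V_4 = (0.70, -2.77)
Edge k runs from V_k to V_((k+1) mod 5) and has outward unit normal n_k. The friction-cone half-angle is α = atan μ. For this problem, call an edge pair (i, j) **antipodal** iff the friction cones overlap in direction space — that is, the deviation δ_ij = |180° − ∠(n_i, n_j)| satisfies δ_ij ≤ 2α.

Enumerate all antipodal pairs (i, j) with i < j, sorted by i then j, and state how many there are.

count = 1; pairs: (0,3)

α = atan 0.25 = 14.04°;  2α = 28.07°
n_0 = (+0.9008, +0.4343)
n_1 = (+0.3824, +0.9240)
n_2 = (-0.9107, +0.4132)
n_3 = (-0.8398, -0.5429)
n_4 = (+0.3775, -0.9260)
  (0,1): δ = 138.22°  ·
  (0,2): δ = 50.15°  ·
  (0,3): δ = 7.14°  ✓
  (0,4): δ = 86.44°  ·
  (1,2): δ = 91.92°  ·
  (1,3): δ = 34.64°  ·
  (1,4): δ = 44.66°  ·
  (2,3): δ = 122.72°  ·
  (2,4): δ = 43.42°  ·
  (3,4): δ = 100.70°  ·
antipodal pairs: 1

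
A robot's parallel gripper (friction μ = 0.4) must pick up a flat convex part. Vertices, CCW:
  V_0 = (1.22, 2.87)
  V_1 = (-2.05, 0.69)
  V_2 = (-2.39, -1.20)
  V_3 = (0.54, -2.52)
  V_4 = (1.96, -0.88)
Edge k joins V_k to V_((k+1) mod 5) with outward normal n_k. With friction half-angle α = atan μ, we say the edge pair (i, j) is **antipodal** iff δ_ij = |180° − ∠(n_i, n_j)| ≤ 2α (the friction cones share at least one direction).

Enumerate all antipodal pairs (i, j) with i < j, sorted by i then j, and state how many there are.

α = atan 0.4 = 21.80°;  2α = 43.60°
n_0 = (-0.5547, +0.8321)
n_1 = (-0.9842, +0.1771)
n_2 = (-0.4108, -0.9117)
n_3 = (+0.7560, -0.6546)
n_4 = (+0.9811, +0.1936)
  (0,1): δ = 133.89°  ·
  (0,2): δ = 57.94°  ·
  (0,3): δ = 15.42°  ✓
  (0,4): δ = 67.47°  ·
  (1,2): δ = 104.05°  ·
  (1,3): δ = 30.69°  ✓
  (1,4): δ = 21.36°  ✓
  (2,3): δ = 106.64°  ·
  (2,4): δ = 54.58°  ·
  (3,4): δ = 127.95°  ·
antipodal pairs: 3

count = 3; pairs: (0,3), (1,3), (1,4)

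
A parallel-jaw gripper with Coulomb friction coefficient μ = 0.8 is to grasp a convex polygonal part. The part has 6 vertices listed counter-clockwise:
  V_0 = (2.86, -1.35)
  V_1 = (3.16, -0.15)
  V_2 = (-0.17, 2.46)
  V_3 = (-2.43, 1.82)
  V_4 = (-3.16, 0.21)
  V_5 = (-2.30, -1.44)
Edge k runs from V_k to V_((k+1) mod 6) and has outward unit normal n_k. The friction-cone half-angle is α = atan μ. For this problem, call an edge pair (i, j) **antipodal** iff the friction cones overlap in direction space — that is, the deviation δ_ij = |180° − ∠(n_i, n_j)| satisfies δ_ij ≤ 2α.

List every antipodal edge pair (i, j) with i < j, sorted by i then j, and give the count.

count = 8; pairs: (0,2), (0,3), (0,4), (1,3), (1,4), (1,5), (2,5), (3,5)

α = atan 0.8 = 38.66°;  2α = 77.32°
n_0 = (+0.9701, -0.2425)
n_1 = (+0.6169, +0.7871)
n_2 = (-0.2725, +0.9622)
n_3 = (-0.9108, +0.4130)
n_4 = (-0.8868, -0.4622)
n_5 = (+0.0174, -0.9998)
  (0,1): δ = 114.05°  ·
  (0,2): δ = 60.15°  ✓
  (0,3): δ = 10.35°  ✓
  (0,4): δ = 41.57°  ✓
  (0,5): δ = 105.04°  ·
  (1,2): δ = 126.10°  ·
  (1,3): δ = 76.30°  ✓
  (1,4): δ = 24.38°  ✓
  (1,5): δ = 39.09°  ✓
  (2,3): δ = 130.20°  ·
  (2,4): δ = 78.28°  ·
  (2,5): δ = 14.81°  ✓
  (3,4): δ = 128.08°  ·
  (3,5): δ = 64.61°  ✓
  (4,5): δ = 116.53°  ·
antipodal pairs: 8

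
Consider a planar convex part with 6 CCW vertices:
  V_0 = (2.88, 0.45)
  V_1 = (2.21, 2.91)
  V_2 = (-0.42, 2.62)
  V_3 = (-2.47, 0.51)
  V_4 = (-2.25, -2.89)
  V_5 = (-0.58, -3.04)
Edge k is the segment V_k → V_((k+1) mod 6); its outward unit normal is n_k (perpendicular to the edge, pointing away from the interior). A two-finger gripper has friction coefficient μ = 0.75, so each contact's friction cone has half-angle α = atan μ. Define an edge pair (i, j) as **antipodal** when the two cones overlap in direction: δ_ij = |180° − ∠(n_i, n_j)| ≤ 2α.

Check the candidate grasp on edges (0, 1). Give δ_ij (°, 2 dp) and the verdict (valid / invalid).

δ = 98.94°, invalid

α = atan 0.75 = 36.87°;  2α = 73.74°
edge 0: e_0 = (-0.67, +2.46);  n_0 = (+0.9649, +0.2628)
edge 1: e_1 = (-2.63, -0.29);  n_1 = (-0.1096, +0.9940)
∠(n_0, n_1) = 81.06°
δ = |180° − 81.06°| = 98.94°
98.94° > 2α = 73.74°  →  invalid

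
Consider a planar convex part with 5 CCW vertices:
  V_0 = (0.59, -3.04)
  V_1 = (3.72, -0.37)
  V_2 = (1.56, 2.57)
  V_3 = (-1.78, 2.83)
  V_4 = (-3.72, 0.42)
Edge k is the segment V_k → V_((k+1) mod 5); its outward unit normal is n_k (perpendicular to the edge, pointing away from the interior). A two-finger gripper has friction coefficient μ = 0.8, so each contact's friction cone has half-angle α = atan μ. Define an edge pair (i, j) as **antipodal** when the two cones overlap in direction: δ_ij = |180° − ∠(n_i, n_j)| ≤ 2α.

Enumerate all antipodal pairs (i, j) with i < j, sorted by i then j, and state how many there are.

count = 5; pairs: (0,2), (0,3), (1,3), (1,4), (2,4)

α = atan 0.8 = 38.66°;  2α = 77.32°
n_0 = (+0.6490, -0.7608)
n_1 = (+0.8059, +0.5921)
n_2 = (+0.0776, +0.9970)
n_3 = (-0.7790, +0.6271)
n_4 = (-0.6260, -0.7798)
  (0,1): δ = 94.16°  ·
  (0,2): δ = 44.92°  ✓
  (0,3): δ = 10.70°  ✓
  (0,4): δ = 100.78°  ·
  (1,2): δ = 130.76°  ·
  (1,3): δ = 75.14°  ✓
  (1,4): δ = 14.94°  ✓
  (2,3): δ = 124.38°  ·
  (2,4): δ = 34.31°  ✓
  (3,4): δ = 89.92°  ·
antipodal pairs: 5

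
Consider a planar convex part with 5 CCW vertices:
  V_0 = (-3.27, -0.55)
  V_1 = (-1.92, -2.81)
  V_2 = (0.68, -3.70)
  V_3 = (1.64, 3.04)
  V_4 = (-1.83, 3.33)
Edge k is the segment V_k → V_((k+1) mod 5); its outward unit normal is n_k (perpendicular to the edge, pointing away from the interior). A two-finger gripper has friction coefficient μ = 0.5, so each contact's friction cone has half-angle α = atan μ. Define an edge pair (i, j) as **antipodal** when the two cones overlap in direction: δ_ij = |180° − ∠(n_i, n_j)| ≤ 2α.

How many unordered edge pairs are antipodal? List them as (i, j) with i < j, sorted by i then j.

α = atan 0.5 = 26.57°;  2α = 53.13°
n_0 = (-0.8585, -0.5128)
n_1 = (-0.3239, -0.9461)
n_2 = (+0.9900, -0.1410)
n_3 = (+0.0833, +0.9965)
n_4 = (-0.9375, +0.3479)
  (0,1): δ = 139.75°  ·
  (0,2): δ = 38.96°  ✓
  (0,3): δ = 54.37°  ·
  (0,4): δ = 128.79°  ·
  (1,2): δ = 79.21°  ·
  (1,3): δ = 14.12°  ✓
  (1,4): δ = 88.53°  ·
  (2,3): δ = 86.67°  ·
  (2,4): δ = 12.26°  ✓
  (3,4): δ = 105.58°  ·
antipodal pairs: 3

count = 3; pairs: (0,2), (1,3), (2,4)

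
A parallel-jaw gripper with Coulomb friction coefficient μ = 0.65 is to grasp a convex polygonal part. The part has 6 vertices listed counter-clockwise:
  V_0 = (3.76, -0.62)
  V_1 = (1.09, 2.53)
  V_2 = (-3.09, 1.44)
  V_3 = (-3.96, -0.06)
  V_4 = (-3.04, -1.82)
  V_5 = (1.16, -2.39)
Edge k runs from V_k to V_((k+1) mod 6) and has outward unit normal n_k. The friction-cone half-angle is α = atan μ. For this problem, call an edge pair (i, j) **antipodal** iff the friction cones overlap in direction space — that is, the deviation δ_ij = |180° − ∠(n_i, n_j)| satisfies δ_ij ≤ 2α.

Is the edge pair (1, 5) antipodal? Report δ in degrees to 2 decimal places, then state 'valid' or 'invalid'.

α = atan 0.65 = 33.02°;  2α = 66.05°
edge 1: e_1 = (-4.18, -1.09);  n_1 = (-0.2523, +0.9676)
edge 5: e_5 = (+2.60, +1.77);  n_5 = (+0.5627, -0.8266)
∠(n_1, n_5) = 160.37°
δ = |180° − 160.37°| = 19.63°
19.63° ≤ 2α = 66.05°  →  valid

δ = 19.63°, valid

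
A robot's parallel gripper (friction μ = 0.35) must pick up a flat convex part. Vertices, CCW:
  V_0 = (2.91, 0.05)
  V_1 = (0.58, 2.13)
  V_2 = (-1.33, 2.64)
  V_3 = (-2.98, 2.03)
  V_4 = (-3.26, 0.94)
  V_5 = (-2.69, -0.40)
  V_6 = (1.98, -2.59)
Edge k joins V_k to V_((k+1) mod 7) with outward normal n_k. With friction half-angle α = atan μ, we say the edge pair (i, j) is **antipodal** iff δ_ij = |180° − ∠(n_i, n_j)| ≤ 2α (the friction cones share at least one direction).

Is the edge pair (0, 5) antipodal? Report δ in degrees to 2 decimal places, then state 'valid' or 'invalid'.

α = atan 0.35 = 19.29°;  2α = 38.58°
edge 0: e_0 = (-2.33, +2.08);  n_0 = (+0.6660, +0.7460)
edge 5: e_5 = (+4.67, -2.19);  n_5 = (-0.4246, -0.9054)
∠(n_0, n_5) = 163.37°
δ = |180° − 163.37°| = 16.63°
16.63° ≤ 2α = 38.58°  →  valid

δ = 16.63°, valid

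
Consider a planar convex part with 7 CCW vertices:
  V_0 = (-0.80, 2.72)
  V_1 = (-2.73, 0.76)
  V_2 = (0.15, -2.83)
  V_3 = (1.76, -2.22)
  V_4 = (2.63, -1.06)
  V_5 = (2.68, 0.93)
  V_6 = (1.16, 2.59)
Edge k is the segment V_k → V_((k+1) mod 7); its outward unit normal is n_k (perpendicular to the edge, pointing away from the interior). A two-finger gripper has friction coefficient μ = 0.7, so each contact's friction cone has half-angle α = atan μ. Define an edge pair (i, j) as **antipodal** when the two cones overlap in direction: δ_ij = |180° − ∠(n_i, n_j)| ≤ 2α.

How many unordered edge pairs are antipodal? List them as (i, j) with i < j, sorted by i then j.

count = 9; pairs: (0,2), (0,3), (0,4), (1,4), (1,5), (1,6), (2,5), (2,6), (3,6)

α = atan 0.7 = 34.99°;  2α = 69.98°
n_0 = (-0.7125, +0.7016)
n_1 = (-0.7800, -0.6258)
n_2 = (+0.3543, -0.9351)
n_3 = (+0.8000, -0.6000)
n_4 = (+0.9997, -0.0251)
n_5 = (+0.7375, +0.6753)
n_6 = (+0.0662, +0.9978)
  (0,1): δ = 96.70°  ·
  (0,2): δ = 24.69°  ✓
  (0,3): δ = 7.69°  ✓
  (0,4): δ = 43.12°  ✓
  (0,5): δ = 87.04°  ·
  (0,6): δ = 130.76°  ·
  (1,2): δ = 107.99°  ·
  (1,3): δ = 75.61°  ·
  (1,4): δ = 40.18°  ✓
  (1,5): δ = 3.74°  ✓
  (1,6): δ = 47.47°  ✓
  (2,3): δ = 147.62°  ·
  (2,4): δ = 112.19°  ·
  (2,5): δ = 68.27°  ✓
  (2,6): δ = 24.55°  ✓
  (3,4): δ = 144.57°  ·
  (3,5): δ = 100.65°  ·
  (3,6): δ = 56.92°  ✓
  (4,5): δ = 136.08°  ·
  (4,6): δ = 92.36°  ·
  (5,6): δ = 136.27°  ·
antipodal pairs: 9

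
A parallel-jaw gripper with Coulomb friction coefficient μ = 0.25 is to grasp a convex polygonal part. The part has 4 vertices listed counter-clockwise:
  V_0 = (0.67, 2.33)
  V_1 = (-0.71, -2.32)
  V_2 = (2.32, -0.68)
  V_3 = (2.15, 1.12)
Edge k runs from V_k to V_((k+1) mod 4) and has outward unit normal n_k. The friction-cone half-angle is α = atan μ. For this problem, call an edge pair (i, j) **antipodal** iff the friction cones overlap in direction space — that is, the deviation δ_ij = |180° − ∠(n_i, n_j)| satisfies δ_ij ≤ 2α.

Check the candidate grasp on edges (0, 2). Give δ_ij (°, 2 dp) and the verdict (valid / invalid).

α = atan 0.25 = 14.04°;  2α = 28.07°
edge 0: e_0 = (-1.38, -4.65);  n_0 = (-0.9587, +0.2845)
edge 2: e_2 = (-0.17, +1.80);  n_2 = (+0.9956, +0.0940)
∠(n_0, n_2) = 158.08°
δ = |180° − 158.08°| = 21.92°
21.92° ≤ 2α = 28.07°  →  valid

δ = 21.92°, valid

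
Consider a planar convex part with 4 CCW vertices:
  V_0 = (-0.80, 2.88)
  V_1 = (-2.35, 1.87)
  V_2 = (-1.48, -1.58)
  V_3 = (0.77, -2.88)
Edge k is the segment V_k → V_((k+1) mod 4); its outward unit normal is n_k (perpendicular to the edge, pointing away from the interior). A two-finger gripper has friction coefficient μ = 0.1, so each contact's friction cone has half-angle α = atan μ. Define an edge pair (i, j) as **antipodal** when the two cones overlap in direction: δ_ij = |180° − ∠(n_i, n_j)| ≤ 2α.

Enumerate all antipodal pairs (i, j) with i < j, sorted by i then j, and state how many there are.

count = 1; pairs: (1,3)

α = atan 0.1 = 5.71°;  2α = 11.42°
n_0 = (-0.5459, +0.8378)
n_1 = (-0.9696, -0.2445)
n_2 = (-0.5003, -0.8659)
n_3 = (+0.9648, +0.2630)
  (0,1): δ = 108.94°  ·
  (0,2): δ = 63.11°  ·
  (0,3): δ = 72.16°  ·
  (1,2): δ = 134.17°  ·
  (1,3): δ = 1.09°  ✓
  (2,3): δ = 44.73°  ·
antipodal pairs: 1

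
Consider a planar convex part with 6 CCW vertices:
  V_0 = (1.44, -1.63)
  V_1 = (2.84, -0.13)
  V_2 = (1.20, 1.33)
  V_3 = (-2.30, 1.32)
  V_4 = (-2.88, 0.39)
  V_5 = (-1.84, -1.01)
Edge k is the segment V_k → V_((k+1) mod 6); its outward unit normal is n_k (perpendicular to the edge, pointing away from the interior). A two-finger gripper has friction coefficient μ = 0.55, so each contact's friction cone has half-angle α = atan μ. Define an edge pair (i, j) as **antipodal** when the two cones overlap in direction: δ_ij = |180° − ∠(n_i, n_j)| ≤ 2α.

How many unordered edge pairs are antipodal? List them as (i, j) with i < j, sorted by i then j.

count = 6; pairs: (0,2), (0,3), (1,4), (1,5), (2,4), (2,5)

α = atan 0.55 = 28.81°;  2α = 57.62°
n_0 = (+0.7311, -0.6823)
n_1 = (+0.6649, +0.7469)
n_2 = (-0.0029, +1.0000)
n_3 = (-0.8485, +0.5292)
n_4 = (-0.8027, -0.5963)
n_5 = (-0.1857, -0.9826)
  (0,1): δ = 88.65°  ·
  (0,2): δ = 46.81°  ✓
  (0,3): δ = 11.08°  ✓
  (0,4): δ = 79.63°  ·
  (0,5): δ = 122.32°  ·
  (1,2): δ = 138.16°  ·
  (1,3): δ = 80.27°  ·
  (1,4): δ = 11.72°  ✓
  (1,5): δ = 30.97°  ✓
  (2,3): δ = 122.11°  ·
  (2,4): δ = 53.56°  ✓
  (2,5): δ = 10.87°  ✓
  (3,4): δ = 111.44°  ·
  (3,5): δ = 68.75°  ·
  (4,5): δ = 137.31°  ·
antipodal pairs: 6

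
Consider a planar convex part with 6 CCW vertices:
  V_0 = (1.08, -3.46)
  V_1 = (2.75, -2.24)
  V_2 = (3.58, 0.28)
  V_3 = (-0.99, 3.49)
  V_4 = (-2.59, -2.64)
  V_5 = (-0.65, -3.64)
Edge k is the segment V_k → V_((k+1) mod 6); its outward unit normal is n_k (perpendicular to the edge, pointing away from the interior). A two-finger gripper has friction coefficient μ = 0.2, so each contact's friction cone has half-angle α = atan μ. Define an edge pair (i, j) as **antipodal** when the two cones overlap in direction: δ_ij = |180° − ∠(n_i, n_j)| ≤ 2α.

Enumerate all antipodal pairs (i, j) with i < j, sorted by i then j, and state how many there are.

α = atan 0.2 = 11.31°;  2α = 22.62°
n_0 = (+0.5899, -0.8075)
n_1 = (+0.9498, -0.3128)
n_2 = (+0.5748, +0.8183)
n_3 = (-0.9676, +0.2526)
n_4 = (-0.4582, -0.8889)
n_5 = (+0.1035, -0.9946)
  (0,1): δ = 144.38°  ·
  (0,2): δ = 71.23°  ·
  (0,3): δ = 39.22°  ·
  (0,4): δ = 116.58°  ·
  (0,5): δ = 149.79°  ·
  (1,2): δ = 106.85°  ·
  (1,3): δ = 3.60°  ✓
  (1,4): δ = 80.96°  ·
  (1,5): δ = 114.17°  ·
  (2,3): δ = 69.54°  ·
  (2,4): δ = 7.82°  ✓
  (2,5): δ = 41.02°  ·
  (3,4): δ = 102.64°  ·
  (3,5): δ = 69.43°  ·
  (4,5): δ = 146.79°  ·
antipodal pairs: 2

count = 2; pairs: (1,3), (2,4)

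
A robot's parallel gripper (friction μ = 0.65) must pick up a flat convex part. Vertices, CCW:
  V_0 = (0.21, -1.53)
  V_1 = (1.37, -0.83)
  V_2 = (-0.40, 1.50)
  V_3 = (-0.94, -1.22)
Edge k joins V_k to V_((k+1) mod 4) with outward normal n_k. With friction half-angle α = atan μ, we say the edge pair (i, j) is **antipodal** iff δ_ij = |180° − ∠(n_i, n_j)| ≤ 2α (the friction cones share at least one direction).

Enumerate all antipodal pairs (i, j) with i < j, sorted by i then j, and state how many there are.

count = 3; pairs: (0,2), (1,2), (1,3)

α = atan 0.65 = 33.02°;  2α = 66.05°
n_0 = (+0.5167, -0.8562)
n_1 = (+0.7963, +0.6049)
n_2 = (-0.9809, +0.1947)
n_3 = (-0.2603, -0.9655)
  (0,1): δ = 83.89°  ·
  (0,2): δ = 47.66°  ✓
  (0,3): δ = 133.80°  ·
  (1,2): δ = 48.45°  ✓
  (1,3): δ = 37.69°  ✓
  (2,3): δ = 93.86°  ·
antipodal pairs: 3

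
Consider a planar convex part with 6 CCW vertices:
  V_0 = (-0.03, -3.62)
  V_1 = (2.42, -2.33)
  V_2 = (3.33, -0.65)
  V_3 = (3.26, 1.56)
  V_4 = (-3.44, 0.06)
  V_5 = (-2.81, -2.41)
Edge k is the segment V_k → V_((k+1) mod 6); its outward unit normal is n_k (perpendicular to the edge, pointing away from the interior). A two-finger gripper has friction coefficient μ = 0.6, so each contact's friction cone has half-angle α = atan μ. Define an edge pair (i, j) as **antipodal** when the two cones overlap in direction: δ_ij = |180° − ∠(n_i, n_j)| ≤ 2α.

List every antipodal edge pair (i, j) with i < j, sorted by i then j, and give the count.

α = atan 0.6 = 30.96°;  2α = 61.93°
n_0 = (+0.4659, -0.8848)
n_1 = (+0.8793, -0.4763)
n_2 = (+0.9995, +0.0317)
n_3 = (-0.2185, +0.9758)
n_4 = (-0.9690, -0.2471)
n_5 = (-0.3991, -0.9169)
  (0,1): δ = 146.21°  ·
  (0,2): δ = 115.95°  ·
  (0,3): δ = 15.15°  ✓
  (0,4): δ = 76.54°  ·
  (0,5): δ = 128.71°  ·
  (1,2): δ = 149.74°  ·
  (1,3): δ = 48.94°  ✓
  (1,4): δ = 42.75°  ✓
  (1,5): δ = 94.92°  ·
  (2,3): δ = 79.19°  ·
  (2,4): δ = 12.49°  ✓
  (2,5): δ = 64.66°  ·
  (3,4): δ = 88.31°  ·
  (3,5): δ = 36.14°  ✓
  (4,5): δ = 127.83°  ·
antipodal pairs: 5

count = 5; pairs: (0,3), (1,3), (1,4), (2,4), (3,5)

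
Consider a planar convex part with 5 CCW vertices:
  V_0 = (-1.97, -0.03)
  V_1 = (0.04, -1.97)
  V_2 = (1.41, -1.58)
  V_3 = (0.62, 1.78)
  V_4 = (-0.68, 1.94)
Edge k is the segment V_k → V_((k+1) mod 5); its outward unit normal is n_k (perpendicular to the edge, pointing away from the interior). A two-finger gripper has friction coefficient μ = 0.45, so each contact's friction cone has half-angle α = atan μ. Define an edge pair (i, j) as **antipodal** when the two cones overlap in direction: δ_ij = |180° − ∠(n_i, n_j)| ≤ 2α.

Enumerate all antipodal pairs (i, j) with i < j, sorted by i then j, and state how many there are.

α = atan 0.45 = 24.23°;  2α = 48.46°
n_0 = (-0.6945, -0.7195)
n_1 = (+0.2738, -0.9618)
n_2 = (+0.9735, +0.2289)
n_3 = (+0.1222, +0.9925)
n_4 = (-0.8366, +0.5478)
  (0,1): δ = 120.13°  ·
  (0,2): δ = 32.78°  ✓
  (0,3): δ = 36.97°  ✓
  (0,4): δ = 100.77°  ·
  (1,2): δ = 92.66°  ·
  (1,3): δ = 22.91°  ✓
  (1,4): δ = 40.89°  ✓
  (2,3): δ = 110.25°  ·
  (2,4): δ = 46.45°  ✓
  (3,4): δ = 116.20°  ·
antipodal pairs: 5

count = 5; pairs: (0,2), (0,3), (1,3), (1,4), (2,4)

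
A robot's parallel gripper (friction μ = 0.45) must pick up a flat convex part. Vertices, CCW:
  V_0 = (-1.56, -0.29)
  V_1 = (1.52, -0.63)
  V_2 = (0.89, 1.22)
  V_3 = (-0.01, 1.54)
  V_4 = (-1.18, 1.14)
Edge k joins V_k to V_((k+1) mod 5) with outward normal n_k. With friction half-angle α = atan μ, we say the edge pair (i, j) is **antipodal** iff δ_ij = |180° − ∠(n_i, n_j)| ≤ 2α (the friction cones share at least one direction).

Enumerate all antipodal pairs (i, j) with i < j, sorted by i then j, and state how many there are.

count = 3; pairs: (0,2), (0,3), (1,4)

α = atan 0.45 = 24.23°;  2α = 48.46°
n_0 = (-0.1097, -0.9940)
n_1 = (+0.9466, +0.3224)
n_2 = (+0.3350, +0.9422)
n_3 = (-0.3235, +0.9462)
n_4 = (-0.9665, +0.2568)
  (0,1): δ = 64.89°  ·
  (0,2): δ = 13.27°  ✓
  (0,3): δ = 25.17°  ✓
  (0,4): δ = 81.42°  ·
  (1,2): δ = 128.38°  ·
  (1,3): δ = 89.93°  ·
  (1,4): δ = 33.69°  ✓
  (2,3): δ = 141.55°  ·
  (2,4): δ = 85.31°  ·
  (3,4): δ = 123.76°  ·
antipodal pairs: 3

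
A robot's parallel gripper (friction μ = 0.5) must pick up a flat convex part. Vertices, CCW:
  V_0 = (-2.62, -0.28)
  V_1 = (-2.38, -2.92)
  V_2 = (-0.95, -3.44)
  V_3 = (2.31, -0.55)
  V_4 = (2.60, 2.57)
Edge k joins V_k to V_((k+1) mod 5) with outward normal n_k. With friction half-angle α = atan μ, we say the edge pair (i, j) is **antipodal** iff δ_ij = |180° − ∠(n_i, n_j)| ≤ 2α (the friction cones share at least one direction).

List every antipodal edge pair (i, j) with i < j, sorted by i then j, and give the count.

α = atan 0.5 = 26.57°;  2α = 53.13°
n_0 = (-0.9959, -0.0905)
n_1 = (-0.3417, -0.9398)
n_2 = (+0.6634, -0.7483)
n_3 = (+0.9957, -0.0925)
n_4 = (-0.4792, +0.8777)
  (0,1): δ = 115.18°  ·
  (0,2): δ = 53.64°  ·
  (0,3): δ = 10.50°  ✓
  (0,4): δ = 113.44°  ·
  (1,2): δ = 118.46°  ·
  (1,3): δ = 75.33°  ·
  (1,4): δ = 48.62°  ✓
  (2,3): δ = 136.87°  ·
  (2,4): δ = 12.92°  ✓
  (3,4): δ = 56.06°  ·
antipodal pairs: 3

count = 3; pairs: (0,3), (1,4), (2,4)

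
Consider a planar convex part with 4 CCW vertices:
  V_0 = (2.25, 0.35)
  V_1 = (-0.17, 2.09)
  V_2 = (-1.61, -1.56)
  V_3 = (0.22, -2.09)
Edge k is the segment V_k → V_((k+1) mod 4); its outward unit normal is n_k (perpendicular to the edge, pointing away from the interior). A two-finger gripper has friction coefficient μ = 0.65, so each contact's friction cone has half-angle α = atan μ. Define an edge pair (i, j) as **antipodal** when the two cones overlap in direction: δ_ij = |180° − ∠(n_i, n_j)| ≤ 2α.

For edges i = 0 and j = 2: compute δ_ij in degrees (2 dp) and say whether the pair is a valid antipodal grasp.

α = atan 0.65 = 33.02°;  2α = 66.05°
edge 0: e_0 = (-2.42, +1.74);  n_0 = (+0.5838, +0.8119)
edge 2: e_2 = (+1.83, -0.53);  n_2 = (-0.2782, -0.9605)
∠(n_0, n_2) = 160.44°
δ = |180° − 160.44°| = 19.56°
19.56° ≤ 2α = 66.05°  →  valid

δ = 19.56°, valid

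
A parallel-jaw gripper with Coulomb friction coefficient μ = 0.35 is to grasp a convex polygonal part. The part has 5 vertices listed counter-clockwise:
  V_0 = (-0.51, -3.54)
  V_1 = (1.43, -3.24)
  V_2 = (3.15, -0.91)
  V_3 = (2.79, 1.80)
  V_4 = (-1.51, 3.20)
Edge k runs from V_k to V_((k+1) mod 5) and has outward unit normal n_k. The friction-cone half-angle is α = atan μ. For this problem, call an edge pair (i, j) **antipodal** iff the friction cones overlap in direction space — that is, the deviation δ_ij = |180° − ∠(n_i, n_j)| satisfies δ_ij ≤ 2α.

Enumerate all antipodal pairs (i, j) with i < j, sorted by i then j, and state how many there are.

count = 2; pairs: (0,3), (2,4)

α = atan 0.35 = 19.29°;  2α = 38.58°
n_0 = (+0.1528, -0.9883)
n_1 = (+0.8045, -0.5939)
n_2 = (+0.9913, +0.1317)
n_3 = (+0.3096, +0.9509)
n_4 = (-0.9892, -0.1468)
  (0,1): δ = 135.23°  ·
  (0,2): δ = 91.22°  ·
  (0,3): δ = 26.82°  ✓
  (0,4): δ = 89.65°  ·
  (1,2): δ = 136.00°  ·
  (1,3): δ = 71.60°  ·
  (1,4): δ = 44.87°  ·
  (2,3): δ = 115.60°  ·
  (2,4): δ = 0.87°  ✓
  (3,4): δ = 63.53°  ·
antipodal pairs: 2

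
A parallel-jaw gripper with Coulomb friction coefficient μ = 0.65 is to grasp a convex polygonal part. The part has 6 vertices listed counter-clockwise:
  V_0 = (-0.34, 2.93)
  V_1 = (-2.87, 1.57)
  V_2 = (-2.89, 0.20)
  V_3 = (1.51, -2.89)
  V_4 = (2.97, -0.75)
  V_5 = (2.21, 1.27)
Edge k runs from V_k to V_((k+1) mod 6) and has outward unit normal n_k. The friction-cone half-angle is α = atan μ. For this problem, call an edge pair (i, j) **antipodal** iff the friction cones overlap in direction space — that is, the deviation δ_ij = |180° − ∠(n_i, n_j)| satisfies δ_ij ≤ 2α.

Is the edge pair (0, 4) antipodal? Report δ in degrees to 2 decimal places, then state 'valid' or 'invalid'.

δ = 82.36°, invalid

α = atan 0.65 = 33.02°;  2α = 66.05°
edge 0: e_0 = (-2.53, -1.36);  n_0 = (-0.4735, +0.8808)
edge 4: e_4 = (-0.76, +2.02);  n_4 = (+0.9359, +0.3521)
∠(n_0, n_4) = 97.64°
δ = |180° − 97.64°| = 82.36°
82.36° > 2α = 66.05°  →  invalid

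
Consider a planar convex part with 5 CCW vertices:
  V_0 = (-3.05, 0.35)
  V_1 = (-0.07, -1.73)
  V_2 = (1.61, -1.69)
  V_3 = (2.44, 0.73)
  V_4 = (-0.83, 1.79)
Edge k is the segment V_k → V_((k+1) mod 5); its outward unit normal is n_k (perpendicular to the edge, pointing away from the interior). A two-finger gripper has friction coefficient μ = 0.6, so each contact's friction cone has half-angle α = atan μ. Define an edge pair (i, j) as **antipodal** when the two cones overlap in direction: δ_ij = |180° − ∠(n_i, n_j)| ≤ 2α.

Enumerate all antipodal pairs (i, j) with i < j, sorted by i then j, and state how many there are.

count = 4; pairs: (0,3), (1,3), (1,4), (2,4)

α = atan 0.6 = 30.96°;  2α = 61.93°
n_0 = (-0.5724, -0.8200)
n_1 = (+0.0238, -0.9997)
n_2 = (+0.9459, -0.3244)
n_3 = (+0.3084, +0.9513)
n_4 = (-0.5442, +0.8390)
  (0,1): δ = 143.72°  ·
  (0,2): δ = 74.02°  ·
  (0,3): δ = 16.95°  ✓
  (0,4): δ = 67.88°  ·
  (1,2): δ = 110.29°  ·
  (1,3): δ = 19.32°  ✓
  (1,4): δ = 31.61°  ✓
  (2,3): δ = 89.03°  ·
  (2,4): δ = 38.10°  ✓
  (3,4): δ = 129.07°  ·
antipodal pairs: 4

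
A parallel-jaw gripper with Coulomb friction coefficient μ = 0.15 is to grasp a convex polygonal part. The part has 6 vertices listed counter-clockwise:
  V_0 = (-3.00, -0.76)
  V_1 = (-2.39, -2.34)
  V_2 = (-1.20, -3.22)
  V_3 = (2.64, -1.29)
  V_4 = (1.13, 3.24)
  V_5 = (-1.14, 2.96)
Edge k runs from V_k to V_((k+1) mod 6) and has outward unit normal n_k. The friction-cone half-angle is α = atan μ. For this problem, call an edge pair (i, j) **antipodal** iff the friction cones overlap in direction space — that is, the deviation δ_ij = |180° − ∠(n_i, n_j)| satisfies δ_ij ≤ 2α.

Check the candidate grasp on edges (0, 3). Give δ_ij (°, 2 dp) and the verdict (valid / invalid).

δ = 2.68°, valid

α = atan 0.15 = 8.53°;  2α = 17.06°
edge 0: e_0 = (+0.61, -1.58);  n_0 = (-0.9329, -0.3602)
edge 3: e_3 = (-1.51, +4.53);  n_3 = (+0.9487, +0.3162)
∠(n_0, n_3) = 177.32°
δ = |180° − 177.32°| = 2.68°
2.68° ≤ 2α = 17.06°  →  valid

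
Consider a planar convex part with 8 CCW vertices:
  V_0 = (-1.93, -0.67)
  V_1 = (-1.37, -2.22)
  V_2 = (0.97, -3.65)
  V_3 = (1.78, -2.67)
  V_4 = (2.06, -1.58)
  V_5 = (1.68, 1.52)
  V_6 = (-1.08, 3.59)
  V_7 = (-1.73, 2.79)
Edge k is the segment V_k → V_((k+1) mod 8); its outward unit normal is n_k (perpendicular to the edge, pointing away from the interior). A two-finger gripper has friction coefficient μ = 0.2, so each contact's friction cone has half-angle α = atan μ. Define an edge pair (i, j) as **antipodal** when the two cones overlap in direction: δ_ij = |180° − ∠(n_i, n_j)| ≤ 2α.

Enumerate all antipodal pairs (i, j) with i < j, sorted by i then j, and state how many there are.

count = 5; pairs: (0,4), (1,5), (2,6), (3,7), (4,7)

α = atan 0.2 = 11.31°;  2α = 22.62°
n_0 = (-0.9405, -0.3398)
n_1 = (-0.5215, -0.8533)
n_2 = (+0.7708, -0.6371)
n_3 = (+0.9686, -0.2488)
n_4 = (+0.9926, +0.1217)
n_5 = (+0.6000, +0.8000)
n_6 = (-0.7761, +0.6306)
n_7 = (-0.9983, +0.0577)
  (0,1): δ = 141.29°  ·
  (0,2): δ = 59.44°  ·
  (0,3): δ = 34.27°  ·
  (0,4): δ = 12.88°  ✓
  (0,5): δ = 33.27°  ·
  (0,6): δ = 121.04°  ·
  (0,7): δ = 156.83°  ·
  (1,2): δ = 98.15°  ·
  (1,3): δ = 72.98°  ·
  (1,4): δ = 51.58°  ·
  (1,5): δ = 5.44°  ✓
  (1,6): δ = 82.34°  ·
  (1,7): δ = 118.12°  ·
  (2,3): δ = 154.83°  ·
  (2,4): δ = 133.44°  ·
  (2,5): δ = 87.30°  ·
  (2,6): δ = 0.48°  ✓
  (2,7): δ = 36.27°  ·
  (3,4): δ = 158.60°  ·
  (3,5): δ = 112.46°  ·
  (3,6): δ = 24.69°  ·
  (3,7): δ = 11.10°  ✓
  (4,5): δ = 133.86°  ·
  (4,6): δ = 46.08°  ·
  (4,7): δ = 10.30°  ✓
  (5,6): δ = 92.22°  ·
  (5,7): δ = 56.44°  ·
  (6,7): δ = 144.21°  ·
antipodal pairs: 5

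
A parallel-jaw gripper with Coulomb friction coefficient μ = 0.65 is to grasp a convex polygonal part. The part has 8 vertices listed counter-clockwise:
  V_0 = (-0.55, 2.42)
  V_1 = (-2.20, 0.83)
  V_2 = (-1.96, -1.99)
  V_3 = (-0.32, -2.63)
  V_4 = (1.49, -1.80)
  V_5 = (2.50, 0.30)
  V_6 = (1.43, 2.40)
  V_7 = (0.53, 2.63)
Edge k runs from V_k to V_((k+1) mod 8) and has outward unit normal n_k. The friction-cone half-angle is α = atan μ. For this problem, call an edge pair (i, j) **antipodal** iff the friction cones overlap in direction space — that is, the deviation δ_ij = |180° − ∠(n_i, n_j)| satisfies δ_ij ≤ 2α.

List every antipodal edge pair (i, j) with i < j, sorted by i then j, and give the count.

count = 11; pairs: (0,2), (0,3), (0,4), (1,4), (1,5), (2,5), (2,6), (2,7), (3,6), (3,7), (4,7)

α = atan 0.65 = 33.02°;  2α = 66.05°
n_0 = (-0.6939, +0.7201)
n_1 = (-0.9964, -0.0848)
n_2 = (-0.3635, -0.9316)
n_3 = (+0.4168, -0.9090)
n_4 = (+0.9012, -0.4334)
n_5 = (+0.8910, +0.4540)
n_6 = (+0.2476, +0.9689)
n_7 = (-0.1909, +0.9816)
  (0,1): δ = 129.07°  ·
  (0,2): δ = 65.26°  ✓
  (0,3): δ = 19.30°  ✓
  (0,4): δ = 20.38°  ✓
  (0,5): δ = 73.06°  ·
  (0,6): δ = 121.73°  ·
  (0,7): δ = 147.06°  ·
  (1,2): δ = 116.18°  ·
  (1,3): δ = 70.23°  ·
  (1,4): δ = 30.55°  ✓
  (1,5): δ = 22.14°  ✓
  (1,6): δ = 70.80°  ·
  (1,7): δ = 96.14°  ·
  (2,3): δ = 134.05°  ·
  (2,4): δ = 94.37°  ·
  (2,5): δ = 41.68°  ✓
  (2,6): δ = 6.98°  ✓
  (2,7): δ = 32.32°  ✓
  (3,4): δ = 140.32°  ·
  (3,5): δ = 87.63°  ·
  (3,6): δ = 38.97°  ✓
  (3,7): δ = 13.63°  ✓
  (4,5): δ = 127.31°  ·
  (4,6): δ = 78.65°  ·
  (4,7): δ = 53.31°  ✓
  (5,6): δ = 131.34°  ·
  (5,7): δ = 106.00°  ·
  (6,7): δ = 154.66°  ·
antipodal pairs: 11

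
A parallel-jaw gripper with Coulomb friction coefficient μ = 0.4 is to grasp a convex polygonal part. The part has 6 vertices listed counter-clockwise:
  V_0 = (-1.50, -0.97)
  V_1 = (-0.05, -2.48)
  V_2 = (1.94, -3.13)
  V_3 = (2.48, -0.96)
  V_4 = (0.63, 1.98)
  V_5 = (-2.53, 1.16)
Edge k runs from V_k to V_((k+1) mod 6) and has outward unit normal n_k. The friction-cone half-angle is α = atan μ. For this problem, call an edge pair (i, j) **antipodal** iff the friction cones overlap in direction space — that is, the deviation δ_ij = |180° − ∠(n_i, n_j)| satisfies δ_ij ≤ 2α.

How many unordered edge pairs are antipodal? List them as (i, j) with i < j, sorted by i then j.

count = 5; pairs: (0,3), (1,3), (1,4), (2,5), (3,5)

α = atan 0.4 = 21.80°;  2α = 43.60°
n_0 = (-0.7213, -0.6926)
n_1 = (-0.3105, -0.9506)
n_2 = (+0.9704, -0.2415)
n_3 = (+0.8464, +0.5326)
n_4 = (-0.2512, +0.9679)
n_5 = (-0.9003, -0.4353)
  (0,1): δ = 151.93°  ·
  (0,2): δ = 57.81°  ·
  (0,3): δ = 11.66°  ✓
  (0,4): δ = 60.71°  ·
  (0,5): δ = 161.97°  ·
  (1,2): δ = 85.89°  ·
  (1,3): δ = 39.73°  ✓
  (1,4): δ = 32.64°  ✓
  (1,5): δ = 133.90°  ·
  (2,3): δ = 133.85°  ·
  (2,4): δ = 61.48°  ·
  (2,5): δ = 39.78°  ✓
  (3,4): δ = 107.63°  ·
  (3,5): δ = 6.37°  ✓
  (4,5): δ = 78.74°  ·
antipodal pairs: 5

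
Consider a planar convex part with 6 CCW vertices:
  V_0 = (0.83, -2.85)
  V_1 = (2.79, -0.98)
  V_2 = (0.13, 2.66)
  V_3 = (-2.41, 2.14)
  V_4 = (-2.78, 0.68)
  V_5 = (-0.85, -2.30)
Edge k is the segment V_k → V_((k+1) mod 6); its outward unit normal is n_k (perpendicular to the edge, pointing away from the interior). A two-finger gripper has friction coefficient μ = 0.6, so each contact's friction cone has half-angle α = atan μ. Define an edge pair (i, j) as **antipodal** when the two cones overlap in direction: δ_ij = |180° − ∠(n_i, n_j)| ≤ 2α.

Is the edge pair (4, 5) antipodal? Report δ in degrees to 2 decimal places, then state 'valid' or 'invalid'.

δ = 141.06°, invalid

α = atan 0.6 = 30.96°;  2α = 61.93°
edge 4: e_4 = (+1.93, -2.98);  n_4 = (-0.8393, -0.5436)
edge 5: e_5 = (+1.68, -0.55);  n_5 = (-0.3111, -0.9504)
∠(n_4, n_5) = 38.94°
δ = |180° − 38.94°| = 141.06°
141.06° > 2α = 61.93°  →  invalid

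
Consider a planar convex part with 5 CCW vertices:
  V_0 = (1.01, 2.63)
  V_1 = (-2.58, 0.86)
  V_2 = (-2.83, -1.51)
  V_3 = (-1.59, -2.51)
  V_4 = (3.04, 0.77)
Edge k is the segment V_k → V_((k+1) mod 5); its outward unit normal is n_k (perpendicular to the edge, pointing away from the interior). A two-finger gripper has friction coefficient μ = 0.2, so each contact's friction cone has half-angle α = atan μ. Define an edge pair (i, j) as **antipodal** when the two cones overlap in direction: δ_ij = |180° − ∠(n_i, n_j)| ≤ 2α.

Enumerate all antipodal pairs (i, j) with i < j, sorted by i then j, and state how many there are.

count = 2; pairs: (0,3), (2,4)

α = atan 0.2 = 11.31°;  2α = 22.62°
n_0 = (-0.4422, +0.8969)
n_1 = (-0.9945, +0.1049)
n_2 = (-0.6278, -0.7784)
n_3 = (+0.5781, -0.8160)
n_4 = (+0.6756, +0.7373)
  (0,1): δ = 122.27°  ·
  (0,2): δ = 65.13°  ·
  (0,3): δ = 9.07°  ✓
  (0,4): δ = 111.26°  ·
  (1,2): δ = 122.86°  ·
  (1,3): δ = 48.66°  ·
  (1,4): δ = 53.52°  ·
  (2,3): δ = 105.80°  ·
  (2,4): δ = 3.61°  ✓
  (3,4): δ = 77.81°  ·
antipodal pairs: 2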